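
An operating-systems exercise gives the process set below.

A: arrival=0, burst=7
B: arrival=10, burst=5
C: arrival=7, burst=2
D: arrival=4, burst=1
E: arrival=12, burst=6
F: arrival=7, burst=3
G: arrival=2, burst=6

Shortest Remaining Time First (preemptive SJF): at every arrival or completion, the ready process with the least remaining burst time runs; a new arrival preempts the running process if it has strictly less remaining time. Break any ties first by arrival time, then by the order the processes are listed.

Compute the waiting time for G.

16

Schedule: | A 0-4 | D 4-5 | A 5-8 | C 8-10 | F 10-13 | B 13-18 | G 18-24 | E 24-30 |
Completion: A=8  B=18  C=10  D=5  E=30  F=13  G=24
Waiting(G) = turnaround − burst = 22 − 6 = 16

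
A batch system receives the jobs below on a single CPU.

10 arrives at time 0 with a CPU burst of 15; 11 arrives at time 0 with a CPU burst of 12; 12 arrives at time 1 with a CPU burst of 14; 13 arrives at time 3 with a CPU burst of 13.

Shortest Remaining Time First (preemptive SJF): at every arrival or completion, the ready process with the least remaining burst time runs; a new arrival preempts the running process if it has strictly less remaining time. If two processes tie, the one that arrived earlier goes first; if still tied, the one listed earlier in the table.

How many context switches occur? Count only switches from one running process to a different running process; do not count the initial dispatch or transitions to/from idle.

Schedule: | 11 0-12 | 13 12-25 | 12 25-39 | 10 39-54 |
Completion: 10=54  11=12  12=39  13=25

3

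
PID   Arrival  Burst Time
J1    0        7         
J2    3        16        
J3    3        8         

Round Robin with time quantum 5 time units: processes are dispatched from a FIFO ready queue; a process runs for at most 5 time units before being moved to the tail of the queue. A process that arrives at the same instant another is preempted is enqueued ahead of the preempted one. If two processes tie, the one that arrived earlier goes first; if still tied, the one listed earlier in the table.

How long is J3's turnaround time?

22

Timeline: | J1 0-5 | J2 5-10 | J3 10-15 | J1 15-17 | J2 17-22 | J3 22-25 | J2 25-31 |
Completion: J1=17  J2=31  J3=25
Turnaround (C−A): J1=17  J2=28  J3=22
Turnaround(J3) = completion − arrival = 25 − 3 = 22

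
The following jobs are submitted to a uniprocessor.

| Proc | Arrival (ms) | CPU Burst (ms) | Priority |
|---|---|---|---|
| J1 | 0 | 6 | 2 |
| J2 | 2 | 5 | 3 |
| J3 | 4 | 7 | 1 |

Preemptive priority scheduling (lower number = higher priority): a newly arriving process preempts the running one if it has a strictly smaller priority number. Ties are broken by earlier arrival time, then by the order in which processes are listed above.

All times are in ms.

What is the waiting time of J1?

7

Schedule: | J1 0-4 | J3 4-11 | J1 11-13 | J2 13-18 |
Completion: J1=13  J2=18  J3=11
Waiting(J1) = turnaround − burst = 13 − 6 = 7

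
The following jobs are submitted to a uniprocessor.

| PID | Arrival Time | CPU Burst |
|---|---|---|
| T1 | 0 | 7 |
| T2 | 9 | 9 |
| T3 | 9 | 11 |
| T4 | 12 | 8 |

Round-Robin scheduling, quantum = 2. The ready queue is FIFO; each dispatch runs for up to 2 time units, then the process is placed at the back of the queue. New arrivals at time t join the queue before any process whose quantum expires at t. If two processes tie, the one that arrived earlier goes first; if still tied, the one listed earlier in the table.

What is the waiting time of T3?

17

Gantt: | T1 0-7 | idle 7-9 | T2 9-11 | T3 11-13 | T2 13-15 | T4 15-17 | T3 17-19 | T2 19-21 | T4 21-23 | T3 23-25 | T2 25-27 | T4 27-29 | T3 29-31 | T2 31-32 | T4 32-34 | T3 34-37 |
Completion: T1=7  T2=32  T3=37  T4=34
Waiting(T3) = turnaround − burst = 28 − 11 = 17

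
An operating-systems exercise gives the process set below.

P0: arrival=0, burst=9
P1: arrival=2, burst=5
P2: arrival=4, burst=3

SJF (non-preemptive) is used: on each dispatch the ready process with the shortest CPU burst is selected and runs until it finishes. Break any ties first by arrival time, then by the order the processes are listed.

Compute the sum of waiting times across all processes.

15

Schedule: | P0 0-9 | P2 9-12 | P1 12-17 |
Completion: P0=9  P1=17  P2=12
Turnaround (C−A): P0=9  P1=15  P2=8
Waiting = turnaround − burst: P0=0, P1=10, P2=5
Total waiting = 0 + 10 + 5 = 15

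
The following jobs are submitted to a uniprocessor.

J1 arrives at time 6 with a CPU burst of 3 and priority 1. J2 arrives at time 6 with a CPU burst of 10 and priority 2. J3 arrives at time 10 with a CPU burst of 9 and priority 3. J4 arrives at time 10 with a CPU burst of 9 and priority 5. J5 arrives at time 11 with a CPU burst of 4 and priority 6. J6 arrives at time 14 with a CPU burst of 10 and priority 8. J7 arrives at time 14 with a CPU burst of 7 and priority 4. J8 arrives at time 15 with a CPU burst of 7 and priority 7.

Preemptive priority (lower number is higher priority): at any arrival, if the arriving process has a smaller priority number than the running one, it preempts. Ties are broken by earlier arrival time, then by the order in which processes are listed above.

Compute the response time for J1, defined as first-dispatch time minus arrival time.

Gantt: | idle 0-6 | J1 6-9 | J2 9-19 | J3 19-28 | J7 28-35 | J4 35-44 | J5 44-48 | J8 48-55 | J6 55-65 |
Completion: J1=9  J2=19  J3=28  J4=44  J5=48  J6=65  J7=35  J8=55
Response(J1) = first start − arrival = 6 − 6 = 0

0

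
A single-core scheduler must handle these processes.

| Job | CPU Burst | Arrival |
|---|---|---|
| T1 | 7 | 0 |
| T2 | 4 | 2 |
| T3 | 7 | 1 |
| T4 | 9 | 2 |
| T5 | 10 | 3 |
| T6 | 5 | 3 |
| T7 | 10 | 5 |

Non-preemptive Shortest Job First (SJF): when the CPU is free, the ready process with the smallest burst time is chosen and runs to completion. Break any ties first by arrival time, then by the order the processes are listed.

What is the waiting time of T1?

0

Timeline: | T1 0-7 | T2 7-11 | T6 11-16 | T3 16-23 | T4 23-32 | T5 32-42 | T7 42-52 |
Completion: T1=7  T2=11  T3=23  T4=32  T5=42  T6=16  T7=52
Turnaround (C−A): T1=7  T2=9  T3=22  T4=30  T5=39  T6=13  T7=47
Waiting(T1) = turnaround − burst = 7 − 7 = 0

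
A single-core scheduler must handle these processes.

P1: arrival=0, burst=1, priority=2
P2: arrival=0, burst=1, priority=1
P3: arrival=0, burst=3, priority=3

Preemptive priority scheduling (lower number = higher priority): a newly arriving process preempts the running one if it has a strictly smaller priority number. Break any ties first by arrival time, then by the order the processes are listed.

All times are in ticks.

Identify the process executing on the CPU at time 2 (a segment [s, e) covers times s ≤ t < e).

P3

Gantt: | P2 0-1 | P1 1-2 | P3 2-5 |
Completion: P1=2  P2=1  P3=5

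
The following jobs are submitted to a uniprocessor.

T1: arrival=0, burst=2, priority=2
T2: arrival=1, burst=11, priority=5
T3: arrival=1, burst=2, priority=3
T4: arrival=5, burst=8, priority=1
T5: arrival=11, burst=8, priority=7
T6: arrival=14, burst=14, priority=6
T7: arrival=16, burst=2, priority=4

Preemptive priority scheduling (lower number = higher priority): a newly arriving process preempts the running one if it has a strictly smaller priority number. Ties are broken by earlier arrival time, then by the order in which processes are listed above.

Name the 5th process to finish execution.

T2

Timeline: | T1 0-2 | T3 2-4 | T2 4-5 | T4 5-13 | T2 13-16 | T7 16-18 | T2 18-25 | T6 25-39 | T5 39-47 |
Completion: T1=2  T2=25  T3=4  T4=13  T5=47  T6=39  T7=18
Finish order: T1 → T3 → T4 → T7 → T2 → T6 → T5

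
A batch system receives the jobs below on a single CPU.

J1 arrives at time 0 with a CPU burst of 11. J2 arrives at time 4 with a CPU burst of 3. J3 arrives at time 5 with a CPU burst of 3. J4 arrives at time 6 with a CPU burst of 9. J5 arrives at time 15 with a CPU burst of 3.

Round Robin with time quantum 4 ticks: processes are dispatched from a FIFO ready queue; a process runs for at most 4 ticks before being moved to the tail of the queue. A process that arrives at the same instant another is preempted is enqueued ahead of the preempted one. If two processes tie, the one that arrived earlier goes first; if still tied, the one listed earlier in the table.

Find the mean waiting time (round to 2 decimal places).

7.20

Timeline: | J1 0-4 | J2 4-7 | J1 7-11 | J3 11-14 | J4 14-18 | J1 18-21 | J5 21-24 | J4 24-29 |
Completion: J1=21  J2=7  J3=14  J4=29  J5=24
Waiting times: J1=10, J2=0, J3=6, J4=14, J5=6
Average waiting = (10+0+6+14+6) / 5 = 36/5 = 7.20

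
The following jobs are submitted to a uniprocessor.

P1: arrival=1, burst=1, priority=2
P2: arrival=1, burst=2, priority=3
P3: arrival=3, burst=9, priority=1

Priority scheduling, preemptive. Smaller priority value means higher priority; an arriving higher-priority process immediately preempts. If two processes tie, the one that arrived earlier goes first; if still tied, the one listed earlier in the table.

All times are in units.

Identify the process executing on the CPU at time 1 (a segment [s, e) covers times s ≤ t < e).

P1

Gantt: | idle 0-1 | P1 1-2 | P2 2-3 | P3 3-12 | P2 12-13 |
Completion: P1=2  P2=13  P3=12
Turnaround (C−A): P1=1  P2=12  P3=9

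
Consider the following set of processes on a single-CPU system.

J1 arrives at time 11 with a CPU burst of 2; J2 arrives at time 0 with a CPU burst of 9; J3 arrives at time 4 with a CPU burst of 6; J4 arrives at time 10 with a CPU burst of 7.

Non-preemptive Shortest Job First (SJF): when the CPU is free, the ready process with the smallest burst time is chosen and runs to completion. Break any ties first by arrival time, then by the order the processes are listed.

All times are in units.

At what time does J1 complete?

17

Gantt: | J2 0-9 | J3 9-15 | J1 15-17 | J4 17-24 |
Completion: J1=17  J2=9  J3=15  J4=24
Turnaround (C−A): J1=6  J2=9  J3=11  J4=14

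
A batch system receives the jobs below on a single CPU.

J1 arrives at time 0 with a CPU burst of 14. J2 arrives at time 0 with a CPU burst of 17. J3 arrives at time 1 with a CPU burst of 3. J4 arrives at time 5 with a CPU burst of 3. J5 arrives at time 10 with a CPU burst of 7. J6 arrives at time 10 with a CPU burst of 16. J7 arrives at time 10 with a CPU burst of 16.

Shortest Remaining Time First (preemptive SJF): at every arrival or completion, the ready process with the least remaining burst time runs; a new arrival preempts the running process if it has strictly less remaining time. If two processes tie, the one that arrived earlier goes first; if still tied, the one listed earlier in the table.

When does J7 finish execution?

Gantt: | J1 0-1 | J3 1-4 | J1 4-5 | J4 5-8 | J1 8-10 | J5 10-17 | J1 17-27 | J6 27-43 | J7 43-59 | J2 59-76 |
Completion: J1=27  J2=76  J3=4  J4=8  J5=17  J6=43  J7=59

59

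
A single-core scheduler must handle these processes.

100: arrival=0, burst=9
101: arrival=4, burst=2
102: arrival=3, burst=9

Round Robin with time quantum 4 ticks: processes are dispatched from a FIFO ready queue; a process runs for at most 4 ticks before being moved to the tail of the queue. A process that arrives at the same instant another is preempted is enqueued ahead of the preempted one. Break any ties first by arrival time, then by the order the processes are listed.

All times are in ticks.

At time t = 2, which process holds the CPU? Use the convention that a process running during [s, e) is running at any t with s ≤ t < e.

100

Gantt: | 100 0-4 | 102 4-8 | 101 8-10 | 100 10-14 | 102 14-18 | 100 18-19 | 102 19-20 |
Completion: 100=19  101=10  102=20
Turnaround (C−A): 100=19  101=6  102=17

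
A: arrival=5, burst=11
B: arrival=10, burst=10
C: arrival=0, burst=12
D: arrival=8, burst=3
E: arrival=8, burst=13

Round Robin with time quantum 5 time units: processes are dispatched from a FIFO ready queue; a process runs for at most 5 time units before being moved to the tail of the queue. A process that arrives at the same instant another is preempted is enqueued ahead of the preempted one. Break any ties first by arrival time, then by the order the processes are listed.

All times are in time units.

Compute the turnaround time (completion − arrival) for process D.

Gantt: | C 0-5 | A 5-10 | C 10-15 | D 15-18 | E 18-23 | B 23-28 | A 28-33 | C 33-35 | E 35-40 | B 40-45 | A 45-46 | E 46-49 |
Completion: A=46  B=45  C=35  D=18  E=49
Turnaround (C−A): A=41  B=35  C=35  D=10  E=41
Turnaround(D) = completion − arrival = 18 − 8 = 10

10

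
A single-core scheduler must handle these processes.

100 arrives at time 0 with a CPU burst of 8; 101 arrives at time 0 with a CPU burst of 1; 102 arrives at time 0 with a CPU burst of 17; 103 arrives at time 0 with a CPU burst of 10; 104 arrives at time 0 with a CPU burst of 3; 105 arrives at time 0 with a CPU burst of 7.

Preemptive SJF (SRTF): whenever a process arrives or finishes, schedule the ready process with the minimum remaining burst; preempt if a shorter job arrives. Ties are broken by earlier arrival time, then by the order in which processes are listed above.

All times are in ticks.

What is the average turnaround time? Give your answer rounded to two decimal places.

18.33

Timeline: | 101 0-1 | 104 1-4 | 105 4-11 | 100 11-19 | 103 19-29 | 102 29-46 |
Completion: 100=19  101=1  102=46  103=29  104=4  105=11
Turnaround times: 100=19, 101=1, 102=46, 103=29, 104=4, 105=11
Average turnaround = (19+1+46+29+4+11) / 6 = 110/6 = 18.33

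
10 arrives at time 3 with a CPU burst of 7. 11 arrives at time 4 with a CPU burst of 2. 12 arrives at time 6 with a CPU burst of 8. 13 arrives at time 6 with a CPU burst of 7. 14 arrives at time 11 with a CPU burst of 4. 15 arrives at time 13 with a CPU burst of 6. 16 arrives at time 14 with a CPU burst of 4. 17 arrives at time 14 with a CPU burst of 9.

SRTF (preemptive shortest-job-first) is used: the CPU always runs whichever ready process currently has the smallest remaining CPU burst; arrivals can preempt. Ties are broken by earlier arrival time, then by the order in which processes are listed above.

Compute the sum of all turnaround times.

133

Gantt: | idle 0-3 | 10 3-4 | 11 4-6 | 10 6-12 | 14 12-16 | 16 16-20 | 15 20-26 | 13 26-33 | 12 33-41 | 17 41-50 |
Completion: 10=12  11=6  12=41  13=33  14=16  15=26  16=20  17=50
Turnaround = completion − arrival: 10=9, 11=2, 12=35, 13=27, 14=5, 15=13, 16=6, 17=36
Total turnaround = 9 + 2 + 35 + 27 + 5 + 13 + 6 + 36 = 133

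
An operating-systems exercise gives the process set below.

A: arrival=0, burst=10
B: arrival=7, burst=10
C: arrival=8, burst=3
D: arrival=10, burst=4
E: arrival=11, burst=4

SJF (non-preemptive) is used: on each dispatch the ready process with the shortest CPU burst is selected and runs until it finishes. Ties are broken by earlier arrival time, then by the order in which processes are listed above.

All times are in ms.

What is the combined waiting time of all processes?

25

Timeline: | A 0-10 | C 10-13 | D 13-17 | E 17-21 | B 21-31 |
Completion: A=10  B=31  C=13  D=17  E=21
Turnaround (C−A): A=10  B=24  C=5  D=7  E=10
Waiting = turnaround − burst: A=0, B=14, C=2, D=3, E=6
Total waiting = 0 + 14 + 2 + 3 + 6 = 25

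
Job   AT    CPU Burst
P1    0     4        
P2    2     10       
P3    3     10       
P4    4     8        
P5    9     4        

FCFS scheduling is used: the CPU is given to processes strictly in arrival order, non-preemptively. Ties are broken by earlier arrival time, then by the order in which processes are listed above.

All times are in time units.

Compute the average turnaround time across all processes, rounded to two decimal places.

Gantt: | P1 0-4 | P2 4-14 | P3 14-24 | P4 24-32 | P5 32-36 |
Completion: P1=4  P2=14  P3=24  P4=32  P5=36
Turnaround times: P1=4, P2=12, P3=21, P4=28, P5=27
Average turnaround = (4+12+21+28+27) / 5 = 92/5 = 18.40

18.40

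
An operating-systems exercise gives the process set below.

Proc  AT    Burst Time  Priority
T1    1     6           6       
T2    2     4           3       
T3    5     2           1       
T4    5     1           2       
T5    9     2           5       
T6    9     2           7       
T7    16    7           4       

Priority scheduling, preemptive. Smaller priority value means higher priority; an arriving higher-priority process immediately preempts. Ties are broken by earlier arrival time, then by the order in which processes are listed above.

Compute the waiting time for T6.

14

Timeline: | idle 0-1 | T1 1-2 | T2 2-5 | T3 5-7 | T4 7-8 | T2 8-9 | T5 9-11 | T1 11-16 | T7 16-23 | T6 23-25 |
Completion: T1=16  T2=9  T3=7  T4=8  T5=11  T6=25  T7=23
Turnaround (C−A): T1=15  T2=7  T3=2  T4=3  T5=2  T6=16  T7=7
Waiting(T6) = turnaround − burst = 16 − 2 = 14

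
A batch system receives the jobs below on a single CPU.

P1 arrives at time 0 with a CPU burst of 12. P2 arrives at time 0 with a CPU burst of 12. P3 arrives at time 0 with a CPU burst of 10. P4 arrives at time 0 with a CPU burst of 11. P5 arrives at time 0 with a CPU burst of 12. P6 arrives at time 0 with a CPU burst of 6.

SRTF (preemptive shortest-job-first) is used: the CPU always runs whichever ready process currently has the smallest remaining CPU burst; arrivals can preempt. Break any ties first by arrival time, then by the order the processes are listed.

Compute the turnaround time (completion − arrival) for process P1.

Schedule: | P6 0-6 | P3 6-16 | P4 16-27 | P1 27-39 | P2 39-51 | P5 51-63 |
Completion: P1=39  P2=51  P3=16  P4=27  P5=63  P6=6
Turnaround (C−A): P1=39  P2=51  P3=16  P4=27  P5=63  P6=6
Turnaround(P1) = completion − arrival = 39 − 0 = 39

39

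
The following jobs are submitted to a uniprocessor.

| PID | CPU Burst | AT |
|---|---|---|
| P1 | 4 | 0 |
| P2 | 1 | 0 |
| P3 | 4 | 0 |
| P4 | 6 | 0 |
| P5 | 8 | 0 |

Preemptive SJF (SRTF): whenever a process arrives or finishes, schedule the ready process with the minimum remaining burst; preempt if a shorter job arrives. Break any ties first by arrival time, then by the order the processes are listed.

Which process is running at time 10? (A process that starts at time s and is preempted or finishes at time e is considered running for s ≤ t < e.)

Schedule: | P2 0-1 | P1 1-5 | P3 5-9 | P4 9-15 | P5 15-23 |
Completion: P1=5  P2=1  P3=9  P4=15  P5=23
Turnaround (C−A): P1=5  P2=1  P3=9  P4=15  P5=23

P4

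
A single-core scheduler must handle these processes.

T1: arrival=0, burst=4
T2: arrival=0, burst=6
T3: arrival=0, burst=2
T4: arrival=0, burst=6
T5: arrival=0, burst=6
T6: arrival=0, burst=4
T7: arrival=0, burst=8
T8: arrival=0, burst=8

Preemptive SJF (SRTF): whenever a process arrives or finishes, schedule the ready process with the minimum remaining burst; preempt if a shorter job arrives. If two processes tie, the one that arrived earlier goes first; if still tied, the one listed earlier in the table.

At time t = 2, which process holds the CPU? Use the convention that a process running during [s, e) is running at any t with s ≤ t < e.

Schedule: | T3 0-2 | T1 2-6 | T6 6-10 | T2 10-16 | T4 16-22 | T5 22-28 | T7 28-36 | T8 36-44 |
Completion: T1=6  T2=16  T3=2  T4=22  T5=28  T6=10  T7=36  T8=44

T1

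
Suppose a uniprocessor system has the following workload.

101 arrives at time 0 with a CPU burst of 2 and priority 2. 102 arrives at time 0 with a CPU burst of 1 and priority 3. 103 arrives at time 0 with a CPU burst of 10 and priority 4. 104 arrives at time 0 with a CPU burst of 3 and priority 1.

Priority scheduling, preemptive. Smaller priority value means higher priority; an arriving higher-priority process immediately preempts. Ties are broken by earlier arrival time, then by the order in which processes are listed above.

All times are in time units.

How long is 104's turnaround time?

Gantt: | 104 0-3 | 101 3-5 | 102 5-6 | 103 6-16 |
Completion: 101=5  102=6  103=16  104=3
Turnaround (C−A): 101=5  102=6  103=16  104=3
Turnaround(104) = completion − arrival = 3 − 0 = 3

3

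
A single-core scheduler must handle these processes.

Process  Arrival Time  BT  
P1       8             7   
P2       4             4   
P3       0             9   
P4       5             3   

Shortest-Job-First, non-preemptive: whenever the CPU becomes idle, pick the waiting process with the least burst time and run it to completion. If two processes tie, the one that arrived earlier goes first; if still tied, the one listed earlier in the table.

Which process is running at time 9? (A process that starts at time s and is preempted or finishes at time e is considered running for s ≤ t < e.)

Gantt: | P3 0-9 | P4 9-12 | P2 12-16 | P1 16-23 |
Completion: P1=23  P2=16  P3=9  P4=12
Turnaround (C−A): P1=15  P2=12  P3=9  P4=7

P4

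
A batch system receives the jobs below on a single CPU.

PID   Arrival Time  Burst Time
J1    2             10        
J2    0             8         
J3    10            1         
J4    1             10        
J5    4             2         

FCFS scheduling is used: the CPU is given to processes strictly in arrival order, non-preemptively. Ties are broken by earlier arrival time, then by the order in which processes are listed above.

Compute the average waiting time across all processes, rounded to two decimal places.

Timeline: | J2 0-8 | J4 8-18 | J1 18-28 | J5 28-30 | J3 30-31 |
Completion: J1=28  J2=8  J3=31  J4=18  J5=30
Turnaround (C−A): J1=26  J2=8  J3=21  J4=17  J5=26
Waiting times: J1=16, J2=0, J3=20, J4=7, J5=24
Average waiting = (16+0+20+7+24) / 5 = 67/5 = 13.40

13.40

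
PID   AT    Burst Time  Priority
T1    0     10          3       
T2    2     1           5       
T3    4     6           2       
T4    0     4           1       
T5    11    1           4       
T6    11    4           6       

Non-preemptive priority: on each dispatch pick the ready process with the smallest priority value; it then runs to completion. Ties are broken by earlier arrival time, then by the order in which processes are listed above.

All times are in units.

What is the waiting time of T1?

10

Gantt: | T4 0-4 | T3 4-10 | T1 10-20 | T5 20-21 | T2 21-22 | T6 22-26 |
Completion: T1=20  T2=22  T3=10  T4=4  T5=21  T6=26
Turnaround (C−A): T1=20  T2=20  T3=6  T4=4  T5=10  T6=15
Waiting(T1) = turnaround − burst = 20 − 10 = 10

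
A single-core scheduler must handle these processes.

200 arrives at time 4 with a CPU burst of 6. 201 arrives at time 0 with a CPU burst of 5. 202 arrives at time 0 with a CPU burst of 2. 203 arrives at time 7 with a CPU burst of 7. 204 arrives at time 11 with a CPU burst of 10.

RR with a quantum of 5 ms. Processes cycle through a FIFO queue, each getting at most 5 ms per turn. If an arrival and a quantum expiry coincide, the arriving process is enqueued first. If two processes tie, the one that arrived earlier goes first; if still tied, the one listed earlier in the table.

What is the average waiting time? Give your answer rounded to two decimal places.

Timeline: | 201 0-5 | 202 5-7 | 200 7-12 | 203 12-17 | 204 17-22 | 200 22-23 | 203 23-25 | 204 25-30 |
Completion: 200=23  201=5  202=7  203=25  204=30
Turnaround (C−A): 200=19  201=5  202=7  203=18  204=19
Waiting times: 200=13, 201=0, 202=5, 203=11, 204=9
Average waiting = (13+0+5+11+9) / 5 = 38/5 = 7.60

7.60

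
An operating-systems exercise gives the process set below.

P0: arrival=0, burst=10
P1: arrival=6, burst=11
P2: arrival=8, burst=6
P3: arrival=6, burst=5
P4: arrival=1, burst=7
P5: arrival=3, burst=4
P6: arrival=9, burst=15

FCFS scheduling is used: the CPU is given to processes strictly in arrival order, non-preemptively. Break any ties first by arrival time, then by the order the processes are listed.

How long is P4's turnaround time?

16

Gantt: | P0 0-10 | P4 10-17 | P5 17-21 | P1 21-32 | P3 32-37 | P2 37-43 | P6 43-58 |
Completion: P0=10  P1=32  P2=43  P3=37  P4=17  P5=21  P6=58
Turnaround (C−A): P0=10  P1=26  P2=35  P3=31  P4=16  P5=18  P6=49
Turnaround(P4) = completion − arrival = 17 − 1 = 16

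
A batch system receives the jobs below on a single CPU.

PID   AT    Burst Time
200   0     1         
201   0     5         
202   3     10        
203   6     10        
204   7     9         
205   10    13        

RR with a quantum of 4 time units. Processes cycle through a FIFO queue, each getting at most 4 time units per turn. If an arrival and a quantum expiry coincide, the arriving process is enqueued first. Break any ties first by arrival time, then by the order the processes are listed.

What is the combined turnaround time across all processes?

154

Timeline: | 200 0-1 | 201 1-5 | 202 5-9 | 201 9-10 | 203 10-14 | 204 14-18 | 202 18-22 | 205 22-26 | 203 26-30 | 204 30-34 | 202 34-36 | 205 36-40 | 203 40-42 | 204 42-43 | 205 43-48 |
Completion: 200=1  201=10  202=36  203=42  204=43  205=48
Turnaround (C−A): 200=1  201=10  202=33  203=36  204=36  205=38
Turnaround = completion − arrival: 200=1, 201=10, 202=33, 203=36, 204=36, 205=38
Total turnaround = 1 + 10 + 33 + 36 + 36 + 38 = 154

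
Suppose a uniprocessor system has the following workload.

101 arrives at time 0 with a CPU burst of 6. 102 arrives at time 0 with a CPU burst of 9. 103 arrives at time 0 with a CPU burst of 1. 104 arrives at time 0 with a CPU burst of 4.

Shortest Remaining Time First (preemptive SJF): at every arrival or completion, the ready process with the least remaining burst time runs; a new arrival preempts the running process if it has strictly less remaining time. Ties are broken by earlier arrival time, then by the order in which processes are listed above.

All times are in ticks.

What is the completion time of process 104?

5

Gantt: | 103 0-1 | 104 1-5 | 101 5-11 | 102 11-20 |
Completion: 101=11  102=20  103=1  104=5
Turnaround (C−A): 101=11  102=20  103=1  104=5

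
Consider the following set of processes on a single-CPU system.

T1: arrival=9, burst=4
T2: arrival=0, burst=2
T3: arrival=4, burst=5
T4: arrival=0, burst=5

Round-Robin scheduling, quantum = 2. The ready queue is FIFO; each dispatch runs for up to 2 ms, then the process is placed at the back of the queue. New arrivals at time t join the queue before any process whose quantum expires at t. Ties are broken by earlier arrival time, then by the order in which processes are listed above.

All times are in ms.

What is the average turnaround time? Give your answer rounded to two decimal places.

Timeline: | T2 0-2 | T4 2-4 | T3 4-6 | T4 6-8 | T3 8-10 | T4 10-11 | T1 11-13 | T3 13-14 | T1 14-16 |
Completion: T1=16  T2=2  T3=14  T4=11
Turnaround (C−A): T1=7  T2=2  T3=10  T4=11
Turnaround times: T1=7, T2=2, T3=10, T4=11
Average turnaround = (7+2+10+11) / 4 = 30/4 = 7.50

7.50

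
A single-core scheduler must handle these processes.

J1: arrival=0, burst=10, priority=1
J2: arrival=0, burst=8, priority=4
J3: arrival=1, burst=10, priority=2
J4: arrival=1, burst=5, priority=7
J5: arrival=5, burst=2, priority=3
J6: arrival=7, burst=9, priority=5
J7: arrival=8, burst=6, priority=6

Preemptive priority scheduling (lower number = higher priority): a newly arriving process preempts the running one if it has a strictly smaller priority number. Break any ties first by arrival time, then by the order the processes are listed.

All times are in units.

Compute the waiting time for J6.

Gantt: | J1 0-10 | J3 10-20 | J5 20-22 | J2 22-30 | J6 30-39 | J7 39-45 | J4 45-50 |
Completion: J1=10  J2=30  J3=20  J4=50  J5=22  J6=39  J7=45
Waiting(J6) = turnaround − burst = 32 − 9 = 23

23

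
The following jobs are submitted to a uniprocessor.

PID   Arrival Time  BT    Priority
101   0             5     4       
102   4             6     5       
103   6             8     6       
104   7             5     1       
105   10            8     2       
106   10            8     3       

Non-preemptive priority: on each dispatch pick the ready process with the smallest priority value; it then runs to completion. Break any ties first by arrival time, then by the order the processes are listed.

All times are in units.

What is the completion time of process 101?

Timeline: | 101 0-5 | 102 5-11 | 104 11-16 | 105 16-24 | 106 24-32 | 103 32-40 |
Completion: 101=5  102=11  103=40  104=16  105=24  106=32
Turnaround (C−A): 101=5  102=7  103=34  104=9  105=14  106=22

5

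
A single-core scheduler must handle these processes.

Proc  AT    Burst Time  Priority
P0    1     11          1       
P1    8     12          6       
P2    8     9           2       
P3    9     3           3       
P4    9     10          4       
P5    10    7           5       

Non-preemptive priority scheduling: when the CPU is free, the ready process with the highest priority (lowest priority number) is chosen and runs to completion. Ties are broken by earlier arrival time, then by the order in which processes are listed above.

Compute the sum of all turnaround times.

140

Timeline: | idle 0-1 | P0 1-12 | P2 12-21 | P3 21-24 | P4 24-34 | P5 34-41 | P1 41-53 |
Completion: P0=12  P1=53  P2=21  P3=24  P4=34  P5=41
Turnaround (C−A): P0=11  P1=45  P2=13  P3=15  P4=25  P5=31
Turnaround = completion − arrival: P0=11, P1=45, P2=13, P3=15, P4=25, P5=31
Total turnaround = 11 + 45 + 13 + 15 + 25 + 31 = 140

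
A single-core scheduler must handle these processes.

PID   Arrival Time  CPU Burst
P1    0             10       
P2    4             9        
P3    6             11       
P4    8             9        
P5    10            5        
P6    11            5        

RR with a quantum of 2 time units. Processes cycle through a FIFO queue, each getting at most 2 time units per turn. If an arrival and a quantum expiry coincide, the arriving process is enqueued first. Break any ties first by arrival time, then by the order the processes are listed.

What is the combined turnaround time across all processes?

Schedule: | P1 0-4 | P2 4-6 | P1 6-8 | P3 8-10 | P2 10-12 | P4 12-14 | P1 14-16 | P5 16-18 | P3 18-20 | P6 20-22 | P2 22-24 | P4 24-26 | P1 26-28 | P5 28-30 | P3 30-32 | P6 32-34 | P2 34-36 | P4 36-38 | P5 38-39 | P3 39-41 | P6 41-42 | P2 42-43 | P4 43-45 | P3 45-47 | P4 47-48 | P3 48-49 |
Completion: P1=28  P2=43  P3=49  P4=48  P5=39  P6=42
Turnaround (C−A): P1=28  P2=39  P3=43  P4=40  P5=29  P6=31
Turnaround = completion − arrival: P1=28, P2=39, P3=43, P4=40, P5=29, P6=31
Total turnaround = 28 + 39 + 43 + 40 + 29 + 31 = 210

210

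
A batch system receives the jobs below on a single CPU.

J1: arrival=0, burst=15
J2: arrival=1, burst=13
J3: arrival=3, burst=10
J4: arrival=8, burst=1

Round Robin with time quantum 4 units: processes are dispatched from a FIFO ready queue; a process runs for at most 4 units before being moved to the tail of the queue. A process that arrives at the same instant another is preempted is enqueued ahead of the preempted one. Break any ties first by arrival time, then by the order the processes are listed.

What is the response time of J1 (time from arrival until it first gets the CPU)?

Gantt: | J1 0-4 | J2 4-8 | J3 8-12 | J1 12-16 | J4 16-17 | J2 17-21 | J3 21-25 | J1 25-29 | J2 29-33 | J3 33-35 | J1 35-38 | J2 38-39 |
Completion: J1=38  J2=39  J3=35  J4=17
Turnaround (C−A): J1=38  J2=38  J3=32  J4=9
Response(J1) = first start − arrival = 0 − 0 = 0

0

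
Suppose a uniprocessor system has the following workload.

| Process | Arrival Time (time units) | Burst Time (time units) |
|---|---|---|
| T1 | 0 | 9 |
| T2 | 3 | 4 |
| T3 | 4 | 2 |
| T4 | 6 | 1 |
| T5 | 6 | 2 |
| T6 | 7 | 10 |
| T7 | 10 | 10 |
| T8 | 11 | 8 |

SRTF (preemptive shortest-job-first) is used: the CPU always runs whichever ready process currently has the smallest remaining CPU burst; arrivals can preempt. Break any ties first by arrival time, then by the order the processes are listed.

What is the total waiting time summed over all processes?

67

Timeline: | T1 0-3 | T2 3-4 | T3 4-6 | T4 6-7 | T5 7-9 | T2 9-12 | T1 12-18 | T8 18-26 | T6 26-36 | T7 36-46 |
Completion: T1=18  T2=12  T3=6  T4=7  T5=9  T6=36  T7=46  T8=26
Waiting = turnaround − burst: T1=9, T2=5, T3=0, T4=0, T5=1, T6=19, T7=26, T8=7
Total waiting = 9 + 5 + 0 + 0 + 1 + 19 + 26 + 7 = 67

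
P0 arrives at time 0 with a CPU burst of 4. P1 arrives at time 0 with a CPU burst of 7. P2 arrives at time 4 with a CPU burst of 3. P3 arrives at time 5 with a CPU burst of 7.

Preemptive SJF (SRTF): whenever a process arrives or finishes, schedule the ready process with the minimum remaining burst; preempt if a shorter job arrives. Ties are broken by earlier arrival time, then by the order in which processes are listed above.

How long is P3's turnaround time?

Timeline: | P0 0-4 | P2 4-7 | P1 7-14 | P3 14-21 |
Completion: P0=4  P1=14  P2=7  P3=21
Turnaround (C−A): P0=4  P1=14  P2=3  P3=16
Turnaround(P3) = completion − arrival = 21 − 5 = 16

16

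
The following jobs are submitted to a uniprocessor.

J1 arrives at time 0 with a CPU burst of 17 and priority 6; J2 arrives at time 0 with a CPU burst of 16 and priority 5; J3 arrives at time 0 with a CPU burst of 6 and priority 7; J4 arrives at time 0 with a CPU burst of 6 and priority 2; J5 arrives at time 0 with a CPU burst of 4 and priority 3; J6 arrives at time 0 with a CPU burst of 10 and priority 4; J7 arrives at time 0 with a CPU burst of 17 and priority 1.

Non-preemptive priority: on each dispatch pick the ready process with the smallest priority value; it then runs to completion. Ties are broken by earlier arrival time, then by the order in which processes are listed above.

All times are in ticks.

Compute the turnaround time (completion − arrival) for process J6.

Timeline: | J7 0-17 | J4 17-23 | J5 23-27 | J6 27-37 | J2 37-53 | J1 53-70 | J3 70-76 |
Completion: J1=70  J2=53  J3=76  J4=23  J5=27  J6=37  J7=17
Turnaround (C−A): J1=70  J2=53  J3=76  J4=23  J5=27  J6=37  J7=17
Turnaround(J6) = completion − arrival = 37 − 0 = 37

37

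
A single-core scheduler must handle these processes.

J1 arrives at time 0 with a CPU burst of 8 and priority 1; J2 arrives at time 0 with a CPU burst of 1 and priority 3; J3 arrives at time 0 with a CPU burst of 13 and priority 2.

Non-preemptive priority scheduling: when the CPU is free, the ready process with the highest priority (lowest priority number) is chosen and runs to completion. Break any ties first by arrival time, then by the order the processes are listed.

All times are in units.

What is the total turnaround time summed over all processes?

Schedule: | J1 0-8 | J3 8-21 | J2 21-22 |
Completion: J1=8  J2=22  J3=21
Turnaround (C−A): J1=8  J2=22  J3=21
Turnaround = completion − arrival: J1=8, J2=22, J3=21
Total turnaround = 8 + 22 + 21 = 51

51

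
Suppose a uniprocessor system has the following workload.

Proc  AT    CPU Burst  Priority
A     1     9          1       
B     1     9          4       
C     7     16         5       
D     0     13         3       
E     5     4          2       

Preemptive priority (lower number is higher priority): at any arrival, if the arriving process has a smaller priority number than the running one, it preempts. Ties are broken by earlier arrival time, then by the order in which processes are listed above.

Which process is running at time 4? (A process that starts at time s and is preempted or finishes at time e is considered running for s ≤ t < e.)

A

Schedule: | D 0-1 | A 1-10 | E 10-14 | D 14-26 | B 26-35 | C 35-51 |
Completion: A=10  B=35  C=51  D=26  E=14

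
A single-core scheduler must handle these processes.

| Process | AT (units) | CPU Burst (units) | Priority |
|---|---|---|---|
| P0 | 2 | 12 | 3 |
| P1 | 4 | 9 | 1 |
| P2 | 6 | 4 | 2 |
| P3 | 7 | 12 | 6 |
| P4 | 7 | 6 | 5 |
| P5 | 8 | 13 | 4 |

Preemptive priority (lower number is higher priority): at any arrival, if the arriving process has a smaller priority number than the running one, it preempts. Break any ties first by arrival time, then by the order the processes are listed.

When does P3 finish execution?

Timeline: | idle 0-2 | P0 2-4 | P1 4-13 | P2 13-17 | P0 17-27 | P5 27-40 | P4 40-46 | P3 46-58 |
Completion: P0=27  P1=13  P2=17  P3=58  P4=46  P5=40
Turnaround (C−A): P0=25  P1=9  P2=11  P3=51  P4=39  P5=32

58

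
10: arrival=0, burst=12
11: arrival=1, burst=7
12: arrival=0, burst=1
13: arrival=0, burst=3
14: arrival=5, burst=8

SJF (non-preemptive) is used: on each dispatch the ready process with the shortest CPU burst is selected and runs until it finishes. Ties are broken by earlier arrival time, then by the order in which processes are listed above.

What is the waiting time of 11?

3

Schedule: | 12 0-1 | 13 1-4 | 11 4-11 | 14 11-19 | 10 19-31 |
Completion: 10=31  11=11  12=1  13=4  14=19
Turnaround (C−A): 10=31  11=10  12=1  13=4  14=14
Waiting(11) = turnaround − burst = 10 − 7 = 3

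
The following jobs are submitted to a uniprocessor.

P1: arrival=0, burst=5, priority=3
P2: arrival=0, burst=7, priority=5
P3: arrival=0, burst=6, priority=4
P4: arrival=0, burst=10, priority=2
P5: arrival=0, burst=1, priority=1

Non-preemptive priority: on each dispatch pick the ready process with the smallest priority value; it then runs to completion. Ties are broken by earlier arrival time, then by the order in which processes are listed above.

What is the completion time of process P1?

Schedule: | P5 0-1 | P4 1-11 | P1 11-16 | P3 16-22 | P2 22-29 |
Completion: P1=16  P2=29  P3=22  P4=11  P5=1
Turnaround (C−A): P1=16  P2=29  P3=22  P4=11  P5=1

16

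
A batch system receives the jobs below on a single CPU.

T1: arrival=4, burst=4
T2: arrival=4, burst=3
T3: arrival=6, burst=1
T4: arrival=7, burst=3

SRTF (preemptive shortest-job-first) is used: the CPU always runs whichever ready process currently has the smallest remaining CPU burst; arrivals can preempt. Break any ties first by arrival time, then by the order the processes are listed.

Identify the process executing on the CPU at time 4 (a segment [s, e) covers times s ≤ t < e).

T2

Timeline: | idle 0-4 | T2 4-7 | T3 7-8 | T4 8-11 | T1 11-15 |
Completion: T1=15  T2=7  T3=8  T4=11
Turnaround (C−A): T1=11  T2=3  T3=2  T4=4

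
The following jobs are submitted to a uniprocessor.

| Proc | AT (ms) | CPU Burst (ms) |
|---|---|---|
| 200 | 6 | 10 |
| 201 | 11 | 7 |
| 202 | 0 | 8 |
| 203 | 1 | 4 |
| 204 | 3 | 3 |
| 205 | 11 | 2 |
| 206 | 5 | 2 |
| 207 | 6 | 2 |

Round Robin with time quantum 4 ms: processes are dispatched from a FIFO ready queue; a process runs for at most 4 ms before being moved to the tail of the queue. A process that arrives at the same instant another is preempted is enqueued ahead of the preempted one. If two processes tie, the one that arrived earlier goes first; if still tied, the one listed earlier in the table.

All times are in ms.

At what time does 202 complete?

Gantt: | 202 0-4 | 203 4-8 | 204 8-11 | 202 11-15 | 206 15-17 | 200 17-21 | 207 21-23 | 201 23-27 | 205 27-29 | 200 29-33 | 201 33-36 | 200 36-38 |
Completion: 200=38  201=36  202=15  203=8  204=11  205=29  206=17  207=23

15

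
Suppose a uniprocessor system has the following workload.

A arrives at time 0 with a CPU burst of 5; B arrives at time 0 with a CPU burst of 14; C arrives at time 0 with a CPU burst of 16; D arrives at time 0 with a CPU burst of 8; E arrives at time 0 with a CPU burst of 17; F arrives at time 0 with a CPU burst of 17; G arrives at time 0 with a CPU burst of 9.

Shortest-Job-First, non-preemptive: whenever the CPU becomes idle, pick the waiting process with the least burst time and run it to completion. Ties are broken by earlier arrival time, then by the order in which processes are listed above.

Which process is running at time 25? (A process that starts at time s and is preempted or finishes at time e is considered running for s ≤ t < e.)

Schedule: | A 0-5 | D 5-13 | G 13-22 | B 22-36 | C 36-52 | E 52-69 | F 69-86 |
Completion: A=5  B=36  C=52  D=13  E=69  F=86  G=22

B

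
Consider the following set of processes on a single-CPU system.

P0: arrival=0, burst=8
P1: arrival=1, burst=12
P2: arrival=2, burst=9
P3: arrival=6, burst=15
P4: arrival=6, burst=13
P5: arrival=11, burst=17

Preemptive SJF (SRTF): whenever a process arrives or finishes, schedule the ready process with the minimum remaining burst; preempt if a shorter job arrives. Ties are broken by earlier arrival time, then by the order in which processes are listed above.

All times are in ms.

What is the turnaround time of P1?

28

Timeline: | P0 0-8 | P2 8-17 | P1 17-29 | P4 29-42 | P3 42-57 | P5 57-74 |
Completion: P0=8  P1=29  P2=17  P3=57  P4=42  P5=74
Turnaround(P1) = completion − arrival = 29 − 1 = 28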